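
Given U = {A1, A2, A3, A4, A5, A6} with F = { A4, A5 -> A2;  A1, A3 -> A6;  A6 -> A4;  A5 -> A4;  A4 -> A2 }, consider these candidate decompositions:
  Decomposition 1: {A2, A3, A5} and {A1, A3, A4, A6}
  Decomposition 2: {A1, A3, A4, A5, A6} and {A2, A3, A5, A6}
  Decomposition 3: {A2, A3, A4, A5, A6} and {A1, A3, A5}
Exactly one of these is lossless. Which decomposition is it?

Decomposition 1: common = {A3}, closure = {A3} → lossy.
Decomposition 2: common = {A3, A5, A6}, closure = {A2, A3, A4, A5, A6} → lossless.
Decomposition 3: common = {A3, A5}, closure = {A2, A3, A4, A5} → lossy.

Decomposition 2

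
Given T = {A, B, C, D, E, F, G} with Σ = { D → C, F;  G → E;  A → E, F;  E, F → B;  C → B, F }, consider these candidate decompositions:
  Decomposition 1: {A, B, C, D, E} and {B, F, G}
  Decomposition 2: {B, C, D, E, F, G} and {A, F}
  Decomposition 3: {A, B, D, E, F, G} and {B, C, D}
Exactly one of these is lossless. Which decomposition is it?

Decomposition 3

Decomposition 1: common = {B}, closure = {B} → lossy.
Decomposition 2: common = {F}, closure = {F} → lossy.
Decomposition 3: common = {B, D}, closure = {B, C, D, F} → lossless.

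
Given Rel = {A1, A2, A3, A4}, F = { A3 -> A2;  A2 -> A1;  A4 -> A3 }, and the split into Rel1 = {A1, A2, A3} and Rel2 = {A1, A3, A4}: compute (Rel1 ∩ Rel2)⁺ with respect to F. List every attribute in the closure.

A1, A2, A3

Rel1 ∩ Rel2 = {A1, A3}.
A3 → A2 applies, adding A2
Closure: {A1, A2, A3}.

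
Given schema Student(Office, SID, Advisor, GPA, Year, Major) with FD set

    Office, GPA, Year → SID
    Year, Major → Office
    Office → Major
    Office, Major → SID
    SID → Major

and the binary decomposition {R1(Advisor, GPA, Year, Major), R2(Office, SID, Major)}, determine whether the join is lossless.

No

Common attributes: R1 ∩ R2 = {Major}.
No dependency enlarges {Major}, so (Major)⁺ = {Major}.
The closure contains neither all of R1 = {Advisor, GPA, Year, Major} nor all of R2 = {Office, SID, Major}, so the common attributes are not a superkey of either fragment. The join is lossy.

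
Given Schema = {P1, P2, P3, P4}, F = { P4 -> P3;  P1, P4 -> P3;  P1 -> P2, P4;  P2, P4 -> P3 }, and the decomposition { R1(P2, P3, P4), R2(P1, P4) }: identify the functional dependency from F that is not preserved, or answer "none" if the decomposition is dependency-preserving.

P1 -> P2, P4

Check P1 → P2, P4: no single fragment contains all of {P1, P2, P4}, and the restricted closure of {P1} across the fragments never reaches {P2, P4}.
P4 → P3 is preserved.
P1, P4 → P3 is preserved.
P2, P4 → P3 is preserved.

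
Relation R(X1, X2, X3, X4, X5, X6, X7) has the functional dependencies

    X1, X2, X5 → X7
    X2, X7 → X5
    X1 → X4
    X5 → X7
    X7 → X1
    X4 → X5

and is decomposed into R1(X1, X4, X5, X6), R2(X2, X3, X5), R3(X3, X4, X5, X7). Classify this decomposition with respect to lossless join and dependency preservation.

Lossless test (chase): Rows 1 and 2 agree on X5; apply X5→X7 and equate their X7 entries. Rows 1 and 3 agree on X5; apply X5→X7 and equate their X7 entries. Rows 1 and 2 agree on X7; apply X7→X1 and equate their X1 entries. Rows 1 and 3 agree on X7; apply X7→X1 and equate their X1 entries. Rows 1 and 2 agree on X1; apply X1→X4 and equate their X4 entries. No row becomes fully distinguished — the join is lossy.
Dependency preservation: X1, X2, X5 → X7; X2, X7 → X5; X7 → X1 are not contained in any single fragment, but the restricted closure of each left-hand side across the fragments still reaches the right-hand side; the remaining FDs each lie inside some fragment. All dependencies are preserved.

lossy but dependency-preserving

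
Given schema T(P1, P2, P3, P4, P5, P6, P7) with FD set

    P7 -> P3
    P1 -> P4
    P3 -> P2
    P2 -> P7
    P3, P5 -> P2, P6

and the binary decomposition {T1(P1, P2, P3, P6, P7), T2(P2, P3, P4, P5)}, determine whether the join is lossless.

No

Common attributes: T1 ∩ T2 = {P2, P3}.
Closure of {P2, P3}: P2 → P7 applies, adding P7. So (P2, P3)⁺ = {P2, P3, P7}.
The closure contains neither all of T1 = {P1, P2, P3, P6, P7} nor all of T2 = {P2, P3, P4, P5}, so the common attributes are not a superkey of either fragment. The join is lossy.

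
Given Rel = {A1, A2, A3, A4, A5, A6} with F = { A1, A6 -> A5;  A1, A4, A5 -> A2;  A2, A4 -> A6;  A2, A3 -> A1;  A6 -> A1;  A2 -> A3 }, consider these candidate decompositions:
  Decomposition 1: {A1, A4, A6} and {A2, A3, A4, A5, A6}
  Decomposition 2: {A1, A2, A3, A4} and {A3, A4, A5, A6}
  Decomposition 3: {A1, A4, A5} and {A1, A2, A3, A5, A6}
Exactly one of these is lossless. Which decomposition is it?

Decomposition 1: common = {A4, A6}, closure = {A1, A2, A3, A4, A5, A6} → lossless.
Decomposition 2: common = {A3, A4}, closure = {A3, A4} → lossy.
Decomposition 3: common = {A1, A5}, closure = {A1, A5} → lossy.

Decomposition 1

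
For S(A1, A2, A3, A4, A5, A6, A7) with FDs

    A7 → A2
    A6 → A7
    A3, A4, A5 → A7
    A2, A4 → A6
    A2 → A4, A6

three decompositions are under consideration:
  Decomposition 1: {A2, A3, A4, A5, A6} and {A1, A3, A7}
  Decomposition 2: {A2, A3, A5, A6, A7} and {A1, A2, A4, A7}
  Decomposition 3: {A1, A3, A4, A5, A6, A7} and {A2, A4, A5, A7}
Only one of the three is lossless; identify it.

Decomposition 1: common = {A3}, closure = {A3} → lossy.
Decomposition 2: common = {A2, A7}, closure = {A2, A4, A6, A7} → lossy.
Decomposition 3: common = {A4, A5, A7}, closure = {A2, A4, A5, A6, A7} → lossless.

Decomposition 3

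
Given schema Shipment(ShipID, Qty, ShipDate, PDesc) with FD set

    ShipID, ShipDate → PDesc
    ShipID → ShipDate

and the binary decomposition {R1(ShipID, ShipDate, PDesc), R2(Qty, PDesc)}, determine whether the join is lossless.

No

Common attributes: R1 ∩ R2 = {PDesc}.
No dependency enlarges {PDesc}, so (PDesc)⁺ = {PDesc}.
The closure contains neither all of R1 = {ShipID, ShipDate, PDesc} nor all of R2 = {Qty, PDesc}, so the common attributes are not a superkey of either fragment. The join is lossy.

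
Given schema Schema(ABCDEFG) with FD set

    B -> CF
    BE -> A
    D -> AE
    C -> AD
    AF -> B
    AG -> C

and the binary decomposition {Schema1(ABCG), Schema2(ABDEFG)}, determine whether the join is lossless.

Yes

Common attributes: Schema1 ∩ Schema2 = {ABG}.
Closure of {ABG}: B → CF applies, adding CF; C → AD applies, adding D; D → AE applies, adding E. So (ABG)⁺ = {ABCDEFG}.
This closure contains every attribute of Schema1, so Schema1 ∩ Schema2 → Schema1. The join is lossless.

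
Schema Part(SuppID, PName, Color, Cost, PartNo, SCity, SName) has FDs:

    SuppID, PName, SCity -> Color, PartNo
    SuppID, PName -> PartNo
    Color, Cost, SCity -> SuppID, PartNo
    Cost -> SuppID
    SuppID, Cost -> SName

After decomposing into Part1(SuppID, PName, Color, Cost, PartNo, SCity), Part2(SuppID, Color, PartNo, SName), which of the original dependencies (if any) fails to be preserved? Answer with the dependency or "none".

SuppID, Cost -> SName

Check SuppID, Cost → SName: no single fragment contains all of {SuppID, Cost, SName}, and the restricted closure of {SuppID, Cost} across the fragments never reaches {SName}.
SuppID, PName, SCity → Color, PartNo is preserved.
SuppID, PName → PartNo is preserved.
Color, Cost, SCity → SuppID, PartNo is preserved.
Cost → SuppID is preserved.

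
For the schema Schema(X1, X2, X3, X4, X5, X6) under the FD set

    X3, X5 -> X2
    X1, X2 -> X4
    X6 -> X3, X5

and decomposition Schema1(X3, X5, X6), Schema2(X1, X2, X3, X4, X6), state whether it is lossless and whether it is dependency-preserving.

Lossless test: (X3, X6)⁺ = {X2, X3, X5, X6}, which contains all of one fragment — lossless.
Dependency preservation: the restricted closure of {X3, X5} across the fragments never reaches {X2}, so X3, X5 → X2 cannot be enforced without a join — not preserved.

lossless but not dependency-preserving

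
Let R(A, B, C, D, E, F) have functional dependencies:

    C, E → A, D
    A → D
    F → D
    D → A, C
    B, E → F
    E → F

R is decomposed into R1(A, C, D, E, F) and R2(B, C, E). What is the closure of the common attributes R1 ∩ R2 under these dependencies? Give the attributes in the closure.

R1 ∩ R2 = {C, E}.
C, E → A, D applies, adding A, D
E → F applies, adding F
Closure: {A, C, D, E, F}.

A, C, D, E, F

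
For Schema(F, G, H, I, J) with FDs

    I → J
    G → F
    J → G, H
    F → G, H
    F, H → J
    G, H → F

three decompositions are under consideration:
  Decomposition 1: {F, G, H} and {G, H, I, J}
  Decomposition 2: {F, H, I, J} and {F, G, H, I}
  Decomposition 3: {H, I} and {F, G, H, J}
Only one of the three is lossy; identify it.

Decomposition 3

Decomposition 1: common = {G, H}, closure = {F, G, H, J} → lossless.
Decomposition 2: common = {F, H, I}, closure = {F, G, H, I, J} → lossless.
Decomposition 3: common = {H}, closure = {H} → lossy.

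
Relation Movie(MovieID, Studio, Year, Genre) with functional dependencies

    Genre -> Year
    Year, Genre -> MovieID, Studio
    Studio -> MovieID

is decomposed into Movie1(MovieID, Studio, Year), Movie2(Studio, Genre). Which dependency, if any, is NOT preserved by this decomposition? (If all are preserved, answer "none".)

Genre -> Year

Check Genre → Year: no single fragment contains all of {Year, Genre}, and the restricted closure of {Genre} across the fragments never reaches {Year}.
Year, Genre → MovieID, Studio is preserved.
Studio → MovieID is preserved.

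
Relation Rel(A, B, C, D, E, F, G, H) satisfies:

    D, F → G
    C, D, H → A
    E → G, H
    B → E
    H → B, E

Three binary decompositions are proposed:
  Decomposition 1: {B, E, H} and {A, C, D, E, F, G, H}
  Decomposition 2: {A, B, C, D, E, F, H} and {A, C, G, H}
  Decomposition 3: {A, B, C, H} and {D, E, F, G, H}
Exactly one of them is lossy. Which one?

Decomposition 3

Decomposition 1: common = {E, H}, closure = {B, E, G, H} → lossless.
Decomposition 2: common = {A, C, H}, closure = {A, B, C, E, G, H} → lossless.
Decomposition 3: common = {H}, closure = {B, E, G, H} → lossy.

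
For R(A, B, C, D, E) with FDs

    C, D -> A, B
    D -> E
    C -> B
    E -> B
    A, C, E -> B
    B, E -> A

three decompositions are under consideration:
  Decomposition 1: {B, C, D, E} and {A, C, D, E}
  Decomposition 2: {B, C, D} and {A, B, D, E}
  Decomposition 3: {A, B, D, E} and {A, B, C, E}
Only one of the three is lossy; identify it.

Decomposition 1: common = {C, D, E}, closure = {A, B, C, D, E} → lossless.
Decomposition 2: common = {B, D}, closure = {A, B, D, E} → lossless.
Decomposition 3: common = {A, B, E}, closure = {A, B, E} → lossy.

Decomposition 3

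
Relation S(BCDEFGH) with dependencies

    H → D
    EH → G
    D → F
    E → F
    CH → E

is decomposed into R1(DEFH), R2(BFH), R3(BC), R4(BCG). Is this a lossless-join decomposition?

No

Chase test. Columns are BCDEFGH; row i has aⱼ where attribute j ∈ Ri, else bᵢⱼ.
Initial tableau (one row per fragment):
  row 1: b11 b12 a3 a4 a5 b16 a7
  row 2: a1 b22 b23 b24 a5 b26 a7
  row 3: a1 a2 b33 b34 b35 b36 b37
  row 4: a1 a2 b43 b44 b45 a6 b47
Rows 1 and 2 agree on H; apply H→D and equate their D entries.
No row becomes fully distinguished — the join is lossy.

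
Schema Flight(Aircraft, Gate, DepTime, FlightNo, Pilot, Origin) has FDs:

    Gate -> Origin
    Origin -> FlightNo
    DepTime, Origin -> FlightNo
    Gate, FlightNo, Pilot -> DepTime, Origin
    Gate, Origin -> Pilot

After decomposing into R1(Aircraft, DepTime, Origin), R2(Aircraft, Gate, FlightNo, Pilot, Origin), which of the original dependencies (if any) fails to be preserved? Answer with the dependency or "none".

Gate, FlightNo, Pilot -> DepTime, Origin

Check Gate, FlightNo, Pilot → DepTime, Origin: no single fragment contains all of {Gate, DepTime, FlightNo, Pilot, Origin}, and the restricted closure of {Gate, FlightNo, Pilot} across the fragments never reaches {DepTime, Origin}.
Gate → Origin is preserved.
Origin → FlightNo is preserved.
DepTime, Origin → FlightNo is preserved.
Gate, Origin → Pilot is preserved.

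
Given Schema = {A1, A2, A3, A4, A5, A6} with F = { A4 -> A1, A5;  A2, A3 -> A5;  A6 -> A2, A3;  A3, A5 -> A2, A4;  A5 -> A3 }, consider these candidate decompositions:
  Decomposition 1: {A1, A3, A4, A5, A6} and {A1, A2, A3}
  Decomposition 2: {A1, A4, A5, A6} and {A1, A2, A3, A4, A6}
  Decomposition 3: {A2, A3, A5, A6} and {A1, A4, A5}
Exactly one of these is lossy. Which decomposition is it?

Decomposition 1: common = {A1, A3}, closure = {A1, A3} → lossy.
Decomposition 2: common = {A1, A4, A6}, closure = {A1, A2, A3, A4, A5, A6} → lossless.
Decomposition 3: common = {A5}, closure = {A1, A2, A3, A4, A5} → lossless.

Decomposition 1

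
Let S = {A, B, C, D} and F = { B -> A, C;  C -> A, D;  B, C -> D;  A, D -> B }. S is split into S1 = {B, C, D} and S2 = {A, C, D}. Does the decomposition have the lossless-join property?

Common attributes: S1 ∩ S2 = {C, D}.
Closure of {C, D}: C → A, D applies, adding A; A, D → B applies, adding B. So (C, D)⁺ = {A, B, C, D}.
This closure contains every attribute of S1, so S1 ∩ S2 → S1. The join is lossless.

Yes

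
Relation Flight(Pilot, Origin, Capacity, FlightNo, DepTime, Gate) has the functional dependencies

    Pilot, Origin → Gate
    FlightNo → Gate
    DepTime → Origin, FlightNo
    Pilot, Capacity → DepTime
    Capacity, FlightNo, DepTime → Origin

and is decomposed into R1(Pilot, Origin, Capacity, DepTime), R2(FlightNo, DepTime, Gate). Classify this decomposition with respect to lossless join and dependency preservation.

Lossless test: (DepTime)⁺ = {Origin, FlightNo, DepTime, Gate}, which contains all of one fragment — lossless.
Dependency preservation: the restricted closure of {Pilot, Origin} across the fragments never reaches {Gate}, so Pilot, Origin → Gate cannot be enforced without a join — not preserved.

lossless but not dependency-preserving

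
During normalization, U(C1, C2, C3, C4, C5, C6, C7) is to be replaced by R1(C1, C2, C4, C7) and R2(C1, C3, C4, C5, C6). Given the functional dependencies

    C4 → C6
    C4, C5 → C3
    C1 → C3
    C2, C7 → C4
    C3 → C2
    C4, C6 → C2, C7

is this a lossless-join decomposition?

Yes

Common attributes: R1 ∩ R2 = {C1, C4}.
Closure of {C1, C4}: C4 → C6 applies, adding C6; C1 → C3 applies, adding C3; C3 → C2 applies, adding C2; C4, C6 → C2, C7 applies, adding C7. So (C1, C4)⁺ = {C1, C2, C3, C4, C6, C7}.
This closure contains every attribute of R1, so R1 ∩ R2 → R1. The join is lossless.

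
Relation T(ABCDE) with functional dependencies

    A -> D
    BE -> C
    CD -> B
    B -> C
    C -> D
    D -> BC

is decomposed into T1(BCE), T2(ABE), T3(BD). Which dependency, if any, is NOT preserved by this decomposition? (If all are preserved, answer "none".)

A → D: restricted closure across fragments reaches D.
BE → C lies within T1.
CD → B: restricted closure across fragments reaches B.
B → C lies within T1.
C → D: restricted closure across fragments reaches D.
D → BC: restricted closure across fragments reaches BC.
Every dependency is enforceable on the fragments, so the decomposition is dependency-preserving.

none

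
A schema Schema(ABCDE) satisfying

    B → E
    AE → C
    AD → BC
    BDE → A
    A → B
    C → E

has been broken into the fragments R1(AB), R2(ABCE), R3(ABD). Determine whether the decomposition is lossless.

Yes

Chase test. Columns are ABCDE; row i has aⱼ where attribute j ∈ Ri, else bᵢⱼ.
Initial tableau (one row per fragment):
  row 1: a1 a2 b13 b14 b15
  row 2: a1 a2 a3 b24 a5
  row 3: a1 a2 b33 a4 b35
Rows 1 and 2 agree on B; apply B→E and equate their E entries.
Rows 1 and 3 agree on B; apply B→E and equate their E entries.
Rows 1 and 2 agree on AE; apply AE→C and equate their C entries.
Rows 1 and 3 agree on AE; apply AE→C and equate their C entries.
Row 3 is now all distinguished symbols — the join is lossless.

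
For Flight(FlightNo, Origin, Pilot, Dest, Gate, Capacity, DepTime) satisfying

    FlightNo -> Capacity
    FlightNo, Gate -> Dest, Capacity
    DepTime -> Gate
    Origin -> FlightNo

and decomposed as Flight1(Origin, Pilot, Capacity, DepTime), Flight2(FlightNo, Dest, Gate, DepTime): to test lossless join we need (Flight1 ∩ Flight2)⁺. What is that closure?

Flight1 ∩ Flight2 = {DepTime}.
DepTime → Gate applies, adding Gate
Closure: {Gate, DepTime}.

Gate, DepTime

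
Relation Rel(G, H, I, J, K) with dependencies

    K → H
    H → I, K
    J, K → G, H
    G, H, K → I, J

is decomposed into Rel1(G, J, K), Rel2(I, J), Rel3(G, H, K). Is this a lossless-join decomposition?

Chase test. Columns are G, H, I, J, K; row i has aⱼ where attribute j ∈ Reli, else bᵢⱼ.
Initial tableau (one row per fragment):
  row 1: a1 b12 b13 a4 a5
  row 2: b21 b22 a3 a4 b25
  row 3: a1 a2 b33 b34 a5
Rows 1 and 3 agree on K; apply K→H and equate their H entries.
Rows 1 and 3 agree on H; apply H→I, K and equate their I, K entries.
Rows 1 and 3 agree on G, H, K; apply G, H, K→I, J and equate their I, J entries.
No row becomes fully distinguished — the join is lossy.

No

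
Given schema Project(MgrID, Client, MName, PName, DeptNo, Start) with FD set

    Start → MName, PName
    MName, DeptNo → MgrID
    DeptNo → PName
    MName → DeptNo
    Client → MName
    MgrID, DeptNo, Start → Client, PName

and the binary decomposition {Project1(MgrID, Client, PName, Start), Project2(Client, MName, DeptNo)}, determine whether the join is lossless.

Yes

Common attributes: Project1 ∩ Project2 = {Client}.
Closure of {Client}: Client → MName applies, adding MName; MName → DeptNo applies, adding DeptNo; MName, DeptNo → MgrID applies, adding MgrID; DeptNo → PName applies, adding PName. So (Client)⁺ = {MgrID, Client, MName, PName, DeptNo}.
This closure contains every attribute of Project2, so Project1 ∩ Project2 → Project2. The join is lossless.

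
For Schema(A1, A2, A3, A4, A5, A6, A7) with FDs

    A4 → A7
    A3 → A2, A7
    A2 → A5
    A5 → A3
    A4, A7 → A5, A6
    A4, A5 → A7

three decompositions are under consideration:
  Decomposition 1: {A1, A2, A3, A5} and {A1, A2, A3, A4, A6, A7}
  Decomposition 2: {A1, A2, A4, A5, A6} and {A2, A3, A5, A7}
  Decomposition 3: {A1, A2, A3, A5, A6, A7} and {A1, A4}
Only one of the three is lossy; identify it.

Decomposition 1: common = {A1, A2, A3}, closure = {A1, A2, A3, A5, A7} → lossless.
Decomposition 2: common = {A2, A5}, closure = {A2, A3, A5, A7} → lossless.
Decomposition 3: common = {A1}, closure = {A1} → lossy.

Decomposition 3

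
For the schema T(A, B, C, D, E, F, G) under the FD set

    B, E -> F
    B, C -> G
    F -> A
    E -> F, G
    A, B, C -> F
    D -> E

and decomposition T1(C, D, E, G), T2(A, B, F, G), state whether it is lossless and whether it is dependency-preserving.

Lossless test: (G)⁺ = {G}, which is a superkey of neither fragment — lossy.
Dependency preservation: the restricted closure of {B, E} across the fragments never reaches {F}, so B, E → F cannot be enforced without a join — not preserved.

lossy and not dependency-preserving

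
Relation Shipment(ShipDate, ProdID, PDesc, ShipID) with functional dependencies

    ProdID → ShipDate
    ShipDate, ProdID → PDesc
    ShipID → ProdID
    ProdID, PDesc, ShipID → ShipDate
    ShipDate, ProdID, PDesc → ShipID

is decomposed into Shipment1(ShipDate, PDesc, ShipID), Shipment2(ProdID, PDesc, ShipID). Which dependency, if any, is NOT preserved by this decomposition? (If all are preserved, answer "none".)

none

ProdID → ShipDate: restricted closure across fragments reaches ShipDate.
ShipDate, ProdID → PDesc: restricted closure across fragments reaches PDesc.
ShipID → ProdID lies within Shipment2.
ProdID, PDesc, ShipID → ShipDate: restricted closure across fragments reaches ShipDate.
ShipDate, ProdID, PDesc → ShipID: restricted closure across fragments reaches ShipID.
Every dependency is enforceable on the fragments, so the decomposition is dependency-preserving.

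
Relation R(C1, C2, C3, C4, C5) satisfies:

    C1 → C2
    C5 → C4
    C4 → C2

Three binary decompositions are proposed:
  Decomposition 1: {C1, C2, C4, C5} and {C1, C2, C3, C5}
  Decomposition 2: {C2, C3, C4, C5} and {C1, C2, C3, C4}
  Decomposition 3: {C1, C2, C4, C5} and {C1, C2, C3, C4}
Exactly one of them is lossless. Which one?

Decomposition 1

Decomposition 1: common = {C1, C2, C5}, closure = {C1, C2, C4, C5} → lossless.
Decomposition 2: common = {C2, C3, C4}, closure = {C2, C3, C4} → lossy.
Decomposition 3: common = {C1, C2, C4}, closure = {C1, C2, C4} → lossy.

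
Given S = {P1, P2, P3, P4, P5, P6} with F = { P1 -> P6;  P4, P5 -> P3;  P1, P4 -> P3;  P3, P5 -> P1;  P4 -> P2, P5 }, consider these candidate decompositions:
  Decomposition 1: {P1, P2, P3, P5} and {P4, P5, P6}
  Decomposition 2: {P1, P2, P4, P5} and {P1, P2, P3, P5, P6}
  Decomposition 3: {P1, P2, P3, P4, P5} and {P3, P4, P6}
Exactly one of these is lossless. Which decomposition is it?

Decomposition 3

Decomposition 1: common = {P5}, closure = {P5} → lossy.
Decomposition 2: common = {P1, P2, P5}, closure = {P1, P2, P5, P6} → lossy.
Decomposition 3: common = {P3, P4}, closure = {P1, P2, P3, P4, P5, P6} → lossless.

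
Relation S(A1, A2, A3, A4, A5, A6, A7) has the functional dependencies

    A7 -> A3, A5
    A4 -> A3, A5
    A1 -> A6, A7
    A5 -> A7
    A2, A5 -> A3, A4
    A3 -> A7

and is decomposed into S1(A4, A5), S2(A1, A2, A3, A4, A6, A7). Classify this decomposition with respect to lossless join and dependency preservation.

Lossless test: (A4)⁺ = {A3, A4, A5, A7}, which contains all of one fragment — lossless.
Dependency preservation: the restricted closure of {A7} across the fragments never reaches {A3, A5}, so A7 → A3, A5 cannot be enforced without a join — not preserved.

lossless but not dependency-preserving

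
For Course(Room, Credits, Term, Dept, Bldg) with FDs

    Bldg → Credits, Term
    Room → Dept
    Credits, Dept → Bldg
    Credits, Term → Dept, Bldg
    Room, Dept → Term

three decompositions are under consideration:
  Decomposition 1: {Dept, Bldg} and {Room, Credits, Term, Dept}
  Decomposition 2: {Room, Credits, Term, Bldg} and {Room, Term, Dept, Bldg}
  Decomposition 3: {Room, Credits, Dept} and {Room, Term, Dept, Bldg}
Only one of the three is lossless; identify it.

Decomposition 2

Decomposition 1: common = {Dept}, closure = {Dept} → lossy.
Decomposition 2: common = {Room, Term, Bldg}, closure = {Room, Credits, Term, Dept, Bldg} → lossless.
Decomposition 3: common = {Room, Dept}, closure = {Room, Term, Dept} → lossy.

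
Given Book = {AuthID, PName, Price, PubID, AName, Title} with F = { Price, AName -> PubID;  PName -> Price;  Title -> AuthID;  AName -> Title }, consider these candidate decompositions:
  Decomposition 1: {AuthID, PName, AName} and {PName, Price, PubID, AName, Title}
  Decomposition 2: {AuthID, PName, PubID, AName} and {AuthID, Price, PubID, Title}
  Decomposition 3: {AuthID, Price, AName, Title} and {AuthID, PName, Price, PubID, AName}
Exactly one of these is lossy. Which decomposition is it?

Decomposition 2

Decomposition 1: common = {PName, AName}, closure = {AuthID, PName, Price, PubID, AName, Title} → lossless.
Decomposition 2: common = {AuthID, PubID}, closure = {AuthID, PubID} → lossy.
Decomposition 3: common = {AuthID, Price, AName}, closure = {AuthID, Price, PubID, AName, Title} → lossless.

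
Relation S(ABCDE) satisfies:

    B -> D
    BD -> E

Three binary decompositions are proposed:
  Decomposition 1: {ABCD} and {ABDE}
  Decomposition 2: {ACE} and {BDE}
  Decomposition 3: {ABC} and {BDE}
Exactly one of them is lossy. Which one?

Decomposition 1: common = {ABD}, closure = {ABDE} → lossless.
Decomposition 2: common = {E}, closure = {E} → lossy.
Decomposition 3: common = {B}, closure = {BDE} → lossless.

Decomposition 2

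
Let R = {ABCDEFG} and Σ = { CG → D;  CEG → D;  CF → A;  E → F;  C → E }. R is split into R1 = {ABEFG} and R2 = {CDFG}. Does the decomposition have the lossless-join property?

No

Common attributes: R1 ∩ R2 = {FG}.
No dependency enlarges {FG}, so (FG)⁺ = {FG}.
The closure contains neither all of R1 = {ABEFG} nor all of R2 = {CDFG}, so the common attributes are not a superkey of either fragment. The join is lossy.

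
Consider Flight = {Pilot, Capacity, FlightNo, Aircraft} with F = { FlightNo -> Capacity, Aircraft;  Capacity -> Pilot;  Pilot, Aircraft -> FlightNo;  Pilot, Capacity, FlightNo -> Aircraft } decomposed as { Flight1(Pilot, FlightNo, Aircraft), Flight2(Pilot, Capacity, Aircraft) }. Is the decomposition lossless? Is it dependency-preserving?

lossless and dependency-preserving

Lossless test: (Pilot, Aircraft)⁺ = {Pilot, Capacity, FlightNo, Aircraft}, which contains all of one fragment — lossless.
Dependency preservation: FlightNo → Capacity, Aircraft; Pilot, Capacity, FlightNo → Aircraft are not contained in any single fragment, but the restricted closure of each left-hand side across the fragments still reaches the right-hand side; the remaining FDs each lie inside some fragment. All dependencies are preserved.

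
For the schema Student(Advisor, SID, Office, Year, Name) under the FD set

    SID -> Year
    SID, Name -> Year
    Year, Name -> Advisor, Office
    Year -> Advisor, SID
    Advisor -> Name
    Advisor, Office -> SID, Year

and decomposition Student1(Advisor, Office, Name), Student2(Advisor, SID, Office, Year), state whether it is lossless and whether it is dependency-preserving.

lossless and dependency-preserving

Lossless test: (Advisor, Office)⁺ = {Advisor, SID, Office, Year, Name}, which contains all of one fragment — lossless.
Dependency preservation: SID, Name → Year; Year, Name → Advisor, Office are not contained in any single fragment, but the restricted closure of each left-hand side across the fragments still reaches the right-hand side; the remaining FDs each lie inside some fragment. All dependencies are preserved.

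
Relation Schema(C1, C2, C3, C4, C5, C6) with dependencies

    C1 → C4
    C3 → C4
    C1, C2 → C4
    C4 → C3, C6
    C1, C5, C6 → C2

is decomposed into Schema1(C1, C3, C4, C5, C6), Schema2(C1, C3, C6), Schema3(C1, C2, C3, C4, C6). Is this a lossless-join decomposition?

No

Chase test. Columns are C1, C2, C3, C4, C5, C6; row i has aⱼ where attribute j ∈ Schemai, else bᵢⱼ.
Initial tableau (one row per fragment):
  row 1: a1 b12 a3 a4 a5 a6
  row 2: a1 b22 a3 b24 b25 a6
  row 3: a1 a2 a3 a4 b35 a6
Rows 1 and 2 agree on C1; apply C1→C4 and equate their C4 entries.
No row becomes fully distinguished — the join is lossy.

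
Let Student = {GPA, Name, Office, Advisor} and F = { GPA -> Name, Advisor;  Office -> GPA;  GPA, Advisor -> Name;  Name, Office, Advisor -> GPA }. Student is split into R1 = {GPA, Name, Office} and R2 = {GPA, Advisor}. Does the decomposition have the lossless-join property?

Common attributes: R1 ∩ R2 = {GPA}.
Closure of {GPA}: GPA → Name, Advisor applies, adding Name, Advisor. So (GPA)⁺ = {GPA, Name, Advisor}.
This closure contains every attribute of R2, so R1 ∩ R2 → R2. The join is lossless.

Yes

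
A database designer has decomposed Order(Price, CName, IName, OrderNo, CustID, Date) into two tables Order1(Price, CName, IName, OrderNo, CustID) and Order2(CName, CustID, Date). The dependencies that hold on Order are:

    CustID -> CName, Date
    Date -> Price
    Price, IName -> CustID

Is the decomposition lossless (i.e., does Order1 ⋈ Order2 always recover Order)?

Common attributes: Order1 ∩ Order2 = {CName, CustID}.
Closure of {CName, CustID}: CustID → CName, Date applies, adding Date; Date → Price applies, adding Price. So (CName, CustID)⁺ = {Price, CName, CustID, Date}.
This closure contains every attribute of Order2, so Order1 ∩ Order2 → Order2. The join is lossless.

Yes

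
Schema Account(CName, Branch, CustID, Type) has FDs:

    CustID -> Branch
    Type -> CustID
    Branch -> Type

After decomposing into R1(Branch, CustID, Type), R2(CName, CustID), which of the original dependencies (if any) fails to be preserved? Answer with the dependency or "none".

CustID → Branch lies within R1.
Type → CustID lies within R1.
Branch → Type lies within R1.
Every dependency is enforceable on the fragments, so the decomposition is dependency-preserving.

none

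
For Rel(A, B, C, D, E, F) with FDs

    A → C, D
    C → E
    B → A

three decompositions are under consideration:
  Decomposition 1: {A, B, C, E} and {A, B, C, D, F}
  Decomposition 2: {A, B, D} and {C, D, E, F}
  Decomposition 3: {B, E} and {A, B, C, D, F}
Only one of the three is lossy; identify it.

Decomposition 1: common = {A, B, C}, closure = {A, B, C, D, E} → lossless.
Decomposition 2: common = {D}, closure = {D} → lossy.
Decomposition 3: common = {B}, closure = {A, B, C, D, E} → lossless.

Decomposition 2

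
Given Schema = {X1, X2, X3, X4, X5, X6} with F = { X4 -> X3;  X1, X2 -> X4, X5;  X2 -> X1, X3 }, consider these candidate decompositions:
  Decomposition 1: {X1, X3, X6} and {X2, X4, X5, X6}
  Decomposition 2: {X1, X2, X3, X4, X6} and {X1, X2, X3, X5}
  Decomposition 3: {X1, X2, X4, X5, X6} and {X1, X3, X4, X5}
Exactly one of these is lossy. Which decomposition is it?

Decomposition 1: common = {X6}, closure = {X6} → lossy.
Decomposition 2: common = {X1, X2, X3}, closure = {X1, X2, X3, X4, X5} → lossless.
Decomposition 3: common = {X1, X4, X5}, closure = {X1, X3, X4, X5} → lossless.

Decomposition 1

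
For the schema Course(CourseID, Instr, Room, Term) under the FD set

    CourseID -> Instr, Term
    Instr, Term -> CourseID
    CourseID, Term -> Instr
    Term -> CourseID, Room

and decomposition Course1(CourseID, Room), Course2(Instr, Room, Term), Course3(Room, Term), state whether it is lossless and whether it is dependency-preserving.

lossy and not dependency-preserving

Lossless test (chase): Rows 2 and 3 agree on Term; apply Term→CourseID, Room and equate their CourseID, Room entries. Rows 2 and 3 agree on CourseID; apply CourseID→Instr, Term and equate their Instr, Term entries. No row becomes fully distinguished — the join is lossy.
Dependency preservation: the restricted closure of {CourseID} across the fragments never reaches {Instr, Term}, so CourseID → Instr, Term cannot be enforced without a join — not preserved.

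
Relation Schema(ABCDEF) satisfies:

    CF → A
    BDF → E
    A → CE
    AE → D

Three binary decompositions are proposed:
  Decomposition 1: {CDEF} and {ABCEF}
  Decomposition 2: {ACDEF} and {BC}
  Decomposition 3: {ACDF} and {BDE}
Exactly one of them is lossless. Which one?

Decomposition 1

Decomposition 1: common = {CEF}, closure = {ACDEF} → lossless.
Decomposition 2: common = {C}, closure = {C} → lossy.
Decomposition 3: common = {D}, closure = {D} → lossy.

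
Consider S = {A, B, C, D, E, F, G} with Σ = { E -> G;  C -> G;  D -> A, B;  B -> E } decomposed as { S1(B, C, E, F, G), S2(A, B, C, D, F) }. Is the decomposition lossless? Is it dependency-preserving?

Lossless test: (B, C, F)⁺ = {B, C, E, F, G}, which contains all of one fragment — lossless.
Dependency preservation: every FD's attributes lie within a single fragment, so each can be enforced locally — preserved.

lossless and dependency-preserving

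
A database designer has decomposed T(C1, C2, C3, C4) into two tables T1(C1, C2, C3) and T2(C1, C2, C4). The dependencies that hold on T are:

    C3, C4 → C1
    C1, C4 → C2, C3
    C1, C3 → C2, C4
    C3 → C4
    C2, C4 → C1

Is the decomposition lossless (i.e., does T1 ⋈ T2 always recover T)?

Common attributes: T1 ∩ T2 = {C1, C2}.
No dependency enlarges {C1, C2}, so (C1, C2)⁺ = {C1, C2}.
The closure contains neither all of T1 = {C1, C2, C3} nor all of T2 = {C1, C2, C4}, so the common attributes are not a superkey of either fragment. The join is lossy.

No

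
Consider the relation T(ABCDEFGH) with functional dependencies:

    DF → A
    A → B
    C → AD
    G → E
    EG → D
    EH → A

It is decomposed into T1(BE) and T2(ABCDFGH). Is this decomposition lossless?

No

Common attributes: T1 ∩ T2 = {B}.
No dependency enlarges {B}, so (B)⁺ = {B}.
The closure contains neither all of T1 = {BE} nor all of T2 = {ABCDFGH}, so the common attributes are not a superkey of either fragment. The join is lossy.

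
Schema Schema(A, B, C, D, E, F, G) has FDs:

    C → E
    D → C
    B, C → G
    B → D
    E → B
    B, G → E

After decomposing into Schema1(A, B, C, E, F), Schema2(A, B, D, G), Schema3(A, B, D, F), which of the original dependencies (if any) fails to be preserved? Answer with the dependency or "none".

C → E lies within Schema1.
D → C: restricted closure across fragments reaches C.
B, C → G: restricted closure across fragments reaches G.
B → D lies within Schema2.
E → B lies within Schema1.
B, G → E: restricted closure across fragments reaches E.
Every dependency is enforceable on the fragments, so the decomposition is dependency-preserving.

none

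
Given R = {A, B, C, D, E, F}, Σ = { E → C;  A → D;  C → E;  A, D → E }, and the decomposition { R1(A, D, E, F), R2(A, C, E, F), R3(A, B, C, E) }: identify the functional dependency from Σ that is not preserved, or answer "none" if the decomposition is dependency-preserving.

none

E → C lies within R2.
A → D lies within R1.
C → E lies within R2.
A, D → E lies within R1.
Every dependency is enforceable on the fragments, so the decomposition is dependency-preserving.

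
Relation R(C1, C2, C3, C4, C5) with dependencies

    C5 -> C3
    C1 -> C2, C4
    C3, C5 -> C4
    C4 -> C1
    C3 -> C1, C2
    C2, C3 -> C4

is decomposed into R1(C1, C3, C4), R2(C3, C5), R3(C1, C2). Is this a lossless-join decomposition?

Chase test. Columns are C1, C2, C3, C4, C5; row i has aⱼ where attribute j ∈ Ri, else bᵢⱼ.
Initial tableau (one row per fragment):
  row 1: a1 b12 a3 a4 b15
  row 2: b21 b22 a3 b24 a5
  row 3: a1 a2 b33 b34 b35
Rows 1 and 3 agree on C1; apply C1→C2, C4 and equate their C2, C4 entries.
Rows 1 and 2 agree on C3; apply C3→C1, C2 and equate their C1, C2 entries.
Rows 1 and 2 agree on C2, C3; apply C2, C3→C4 and equate their C4 entries.
Row 2 is now all distinguished symbols — the join is lossless.

Yes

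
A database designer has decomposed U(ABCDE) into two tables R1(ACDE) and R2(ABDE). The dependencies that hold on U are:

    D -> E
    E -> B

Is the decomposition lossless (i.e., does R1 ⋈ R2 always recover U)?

Common attributes: R1 ∩ R2 = {ADE}.
Closure of {ADE}: E → B applies, adding B. So (ADE)⁺ = {ABDE}.
This closure contains every attribute of R2, so R1 ∩ R2 → R2. The join is lossless.

Yes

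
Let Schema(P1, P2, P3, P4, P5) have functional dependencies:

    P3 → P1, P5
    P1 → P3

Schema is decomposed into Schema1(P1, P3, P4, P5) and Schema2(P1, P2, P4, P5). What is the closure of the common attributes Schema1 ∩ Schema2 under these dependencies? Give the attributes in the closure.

P1, P3, P4, P5

Schema1 ∩ Schema2 = {P1, P4, P5}.
P1 → P3 applies, adding P3
Closure: {P1, P3, P4, P5}.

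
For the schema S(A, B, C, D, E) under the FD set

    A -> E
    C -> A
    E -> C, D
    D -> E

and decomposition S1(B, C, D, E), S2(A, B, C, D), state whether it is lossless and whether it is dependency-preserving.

lossless and dependency-preserving

Lossless test: (B, C, D)⁺ = {A, B, C, D, E}, which contains all of one fragment — lossless.
Dependency preservation: A → E is not contained in any single fragment, but the restricted closure of its left-hand side across the fragments still reaches the right-hand side; the remaining FDs each lie inside some fragment. All dependencies are preserved.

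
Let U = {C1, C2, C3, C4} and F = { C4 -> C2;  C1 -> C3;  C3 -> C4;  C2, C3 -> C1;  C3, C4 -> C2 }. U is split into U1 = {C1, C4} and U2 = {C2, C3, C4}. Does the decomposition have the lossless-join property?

Common attributes: U1 ∩ U2 = {C4}.
Closure of {C4}: C4 → C2 applies, adding C2. So (C4)⁺ = {C2, C4}.
The closure contains neither all of U1 = {C1, C4} nor all of U2 = {C2, C3, C4}, so the common attributes are not a superkey of either fragment. The join is lossy.

No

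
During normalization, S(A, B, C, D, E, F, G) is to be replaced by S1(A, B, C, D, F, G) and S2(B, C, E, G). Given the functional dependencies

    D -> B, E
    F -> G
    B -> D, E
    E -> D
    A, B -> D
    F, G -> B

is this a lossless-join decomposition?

Common attributes: S1 ∩ S2 = {B, C, G}.
Closure of {B, C, G}: B → D, E applies, adding D, E. So (B, C, G)⁺ = {B, C, D, E, G}.
This closure contains every attribute of S2, so S1 ∩ S2 → S2. The join is lossless.

Yes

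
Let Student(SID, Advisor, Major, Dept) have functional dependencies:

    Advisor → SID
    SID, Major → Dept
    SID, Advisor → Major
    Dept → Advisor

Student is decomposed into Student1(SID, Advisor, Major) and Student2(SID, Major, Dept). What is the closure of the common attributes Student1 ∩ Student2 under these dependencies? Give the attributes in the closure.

SID, Advisor, Major, Dept

Student1 ∩ Student2 = {SID, Major}.
SID, Major → Dept applies, adding Dept
Dept → Advisor applies, adding Advisor
Closure: {SID, Advisor, Major, Dept}.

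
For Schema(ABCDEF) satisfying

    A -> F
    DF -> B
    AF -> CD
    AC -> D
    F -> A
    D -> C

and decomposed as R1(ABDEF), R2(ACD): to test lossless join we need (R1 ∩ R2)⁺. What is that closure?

ABCDF

R1 ∩ R2 = {AD}.
A → F applies, adding F
DF → B applies, adding B
AF → CD applies, adding C
Closure: {ABCDF}.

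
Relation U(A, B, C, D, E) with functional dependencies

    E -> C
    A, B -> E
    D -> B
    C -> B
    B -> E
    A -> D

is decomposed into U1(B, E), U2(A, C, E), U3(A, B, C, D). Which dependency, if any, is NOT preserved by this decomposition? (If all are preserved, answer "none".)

E → C lies within U2.
A, B → E: restricted closure across fragments reaches E.
D → B lies within U3.
C → B lies within U3.
B → E lies within U1.
A → D lies within U3.
Every dependency is enforceable on the fragments, so the decomposition is dependency-preserving.

none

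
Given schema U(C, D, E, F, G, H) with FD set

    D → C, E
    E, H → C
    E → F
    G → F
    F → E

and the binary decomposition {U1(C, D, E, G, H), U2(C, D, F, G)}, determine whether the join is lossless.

Yes

Common attributes: U1 ∩ U2 = {C, D, G}.
Closure of {C, D, G}: D → C, E applies, adding E; E → F applies, adding F. So (C, D, G)⁺ = {C, D, E, F, G}.
This closure contains every attribute of U2, so U1 ∩ U2 → U2. The join is lossless.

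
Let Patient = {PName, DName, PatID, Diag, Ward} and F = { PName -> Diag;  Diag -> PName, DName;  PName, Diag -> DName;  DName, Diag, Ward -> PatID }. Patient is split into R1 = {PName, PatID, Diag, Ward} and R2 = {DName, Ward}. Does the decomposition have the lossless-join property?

Common attributes: R1 ∩ R2 = {Ward}.
No dependency enlarges {Ward}, so (Ward)⁺ = {Ward}.
The closure contains neither all of R1 = {PName, PatID, Diag, Ward} nor all of R2 = {DName, Ward}, so the common attributes are not a superkey of either fragment. The join is lossy.

No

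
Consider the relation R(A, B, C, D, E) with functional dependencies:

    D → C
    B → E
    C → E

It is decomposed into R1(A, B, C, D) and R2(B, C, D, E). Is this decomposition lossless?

Common attributes: R1 ∩ R2 = {B, C, D}.
Closure of {B, C, D}: B → E applies, adding E. So (B, C, D)⁺ = {B, C, D, E}.
This closure contains every attribute of R2, so R1 ∩ R2 → R2. The join is lossless.

Yes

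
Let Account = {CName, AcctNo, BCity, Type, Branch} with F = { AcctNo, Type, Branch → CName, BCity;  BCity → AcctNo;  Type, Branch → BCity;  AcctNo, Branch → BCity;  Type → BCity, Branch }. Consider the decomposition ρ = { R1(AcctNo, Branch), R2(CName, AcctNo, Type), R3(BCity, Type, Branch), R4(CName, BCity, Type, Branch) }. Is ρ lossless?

Yes

Chase test. Columns are CName, AcctNo, BCity, Type, Branch; row i has aⱼ where attribute j ∈ Ri, else bᵢⱼ.
Initial tableau (one row per fragment):
  row 1: b11 a2 b13 b14 a5
  row 2: a1 a2 b23 a4 b25
  row 3: b31 b32 a3 a4 a5
  row 4: a1 b42 a3 a4 a5
Rows 3 and 4 agree on BCity; apply BCity→AcctNo and equate their AcctNo entries.
Rows 2 and 3 agree on Type; apply Type→BCity, Branch and equate their BCity, Branch entries.
Rows 3 and 4 agree on AcctNo, Type, Branch; apply AcctNo, Type, Branch→CName, BCity and equate their CName, BCity entries.
Rows 2 and 3 agree on BCity; apply BCity→AcctNo and equate their AcctNo entries.
Rows 1 and 2 agree on AcctNo, Branch; apply AcctNo, Branch→BCity and equate their BCity entries.
Row 2 is now all distinguished symbols — the join is lossless.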